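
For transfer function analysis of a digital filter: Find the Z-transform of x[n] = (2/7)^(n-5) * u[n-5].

Time-shifting property: if X(z) = Z{x[n]}, then Z{x[n-d]} = z^(-d) * X(z)
X(z) = z/(z - 2/7) for x[n] = (2/7)^n * u[n]
Z{x[n-5]} = z^(-5) * z/(z - 2/7) = z^(-4)/(z - 2/7)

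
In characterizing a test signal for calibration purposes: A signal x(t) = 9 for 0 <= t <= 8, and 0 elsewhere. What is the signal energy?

Energy = integral of |x(t)|^2 dt over the signal duration
= 9^2 * 8 = 81 * 8 = 648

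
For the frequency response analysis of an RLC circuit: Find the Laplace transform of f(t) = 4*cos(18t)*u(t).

Standard pair: cos(wt)*u(t) <-> s/(s^2+w^2)
With w = 18: L{4*cos(18t)*u(t)} = 4s/(s^2+324)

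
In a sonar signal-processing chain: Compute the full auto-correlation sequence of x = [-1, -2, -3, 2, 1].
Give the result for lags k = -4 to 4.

r_xx[k] = sum_m x[m]*x[m+k], indexed from 0, for k = -4 to 4:
  r_xx[-4] = x[4]*x[0] = -1
  r_xx[-3] = x[3]*x[0] + x[4]*x[1] = -4
  r_xx[-2] = x[2]*x[0] + x[3]*x[1] + x[4]*x[2] = -4
  r_xx[-1] = x[1]*x[0] + x[2]*x[1] + x[3]*x[2] + x[4]*x[3] = 4
  r_xx[0] = x[0]*x[0] + x[1]*x[1] + x[2]*x[2] + x[3]*x[3] + x[4]*x[4] = 19
  r_xx[1] = x[0]*x[1] + x[1]*x[2] + x[2]*x[3] + x[3]*x[4] = 4
  r_xx[2] = x[0]*x[2] + x[1]*x[3] + x[2]*x[4] = -4
  r_xx[3] = x[0]*x[3] + x[1]*x[4] = -4
  r_xx[4] = x[0]*x[4] = -1
r_xx = [-1, -4, -4, 4, 19, 4, -4, -4, -1]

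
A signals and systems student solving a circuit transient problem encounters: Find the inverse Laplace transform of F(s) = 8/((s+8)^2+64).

Standard pair: w/((s+a)^2+w^2) <-> e^(-at)*sin(wt)*u(t)
With a=8, w=8: f(t) = e^(-8t)*sin(8t)*u(t)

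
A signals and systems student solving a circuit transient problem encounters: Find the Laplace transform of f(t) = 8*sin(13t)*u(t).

Standard pair: sin(wt)*u(t) <-> w/(s^2+w^2)
With w = 13: L{8*sin(13t)*u(t)} = 104/(s^2+169)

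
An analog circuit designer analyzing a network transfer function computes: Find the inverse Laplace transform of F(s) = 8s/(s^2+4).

Standard pair: s/(s^2+w^2) <-> cos(wt)*u(t)
With k=8, w=2: f(t) = 8*cos(2t)*u(t)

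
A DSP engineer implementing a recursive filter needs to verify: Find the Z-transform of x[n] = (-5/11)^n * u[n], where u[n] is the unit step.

The Z-transform of a^n * u[n] is z/(z-a) for |z| > |a|.
Here a = -5/11, so X(z) = z/(z - (-5/11)) = 11z/(11z + 5)
ROC: |z| > 5/11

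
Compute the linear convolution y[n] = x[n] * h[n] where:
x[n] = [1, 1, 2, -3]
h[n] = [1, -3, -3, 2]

y[n] = sum_k x[k]*h[n-k]. Output length = len(x) + len(h) - 1 = 4 + 4 - 1 = 7.
y[0] = 1*1 = 1
y[1] = 1*1 + 1*-3 = -2
y[2] = 2*1 + 1*-3 + 1*-3 = -4
y[3] = -3*1 + 2*-3 + 1*-3 + 1*2 = -10
y[4] = -3*-3 + 2*-3 + 1*2 = 5
y[5] = -3*-3 + 2*2 = 13
y[6] = -3*2 = -6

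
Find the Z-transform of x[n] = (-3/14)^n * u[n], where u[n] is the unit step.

The Z-transform of a^n * u[n] is z/(z-a) for |z| > |a|.
Here a = -3/14, so X(z) = z/(z - (-3/14)) = 14z/(14z + 3)
ROC: |z| > 3/14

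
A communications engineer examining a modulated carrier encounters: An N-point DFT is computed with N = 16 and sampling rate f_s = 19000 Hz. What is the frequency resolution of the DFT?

DFT frequency resolution = f_s / N
= 19000 / 16 = 2375/2 Hz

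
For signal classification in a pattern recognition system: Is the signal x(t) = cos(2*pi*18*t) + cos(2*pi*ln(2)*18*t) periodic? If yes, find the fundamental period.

f1 = 18 Hz, f2 = 18*ln(2) Hz
Ratio f2/f1 = ln(2), which is irrational.
Since the frequency ratio is irrational, no common period exists.
The signal is not periodic.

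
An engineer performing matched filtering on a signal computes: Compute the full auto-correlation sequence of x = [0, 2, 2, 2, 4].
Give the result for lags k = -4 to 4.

r_xx[k] = sum_m x[m]*x[m+k], indexed from 0, for k = -4 to 4:
  r_xx[-4] = x[4]*x[0] = 0
  r_xx[-3] = x[3]*x[0] + x[4]*x[1] = 8
  r_xx[-2] = x[2]*x[0] + x[3]*x[1] + x[4]*x[2] = 12
  r_xx[-1] = x[1]*x[0] + x[2]*x[1] + x[3]*x[2] + x[4]*x[3] = 16
  r_xx[0] = x[0]*x[0] + x[1]*x[1] + x[2]*x[2] + x[3]*x[3] + x[4]*x[4] = 28
  r_xx[1] = x[0]*x[1] + x[1]*x[2] + x[2]*x[3] + x[3]*x[4] = 16
  r_xx[2] = x[0]*x[2] + x[1]*x[3] + x[2]*x[4] = 12
  r_xx[3] = x[0]*x[3] + x[1]*x[4] = 8
  r_xx[4] = x[0]*x[4] = 0
r_xx = [0, 8, 12, 16, 28, 16, 12, 8, 0]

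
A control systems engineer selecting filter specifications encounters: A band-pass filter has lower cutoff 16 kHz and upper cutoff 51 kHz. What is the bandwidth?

Bandwidth = f_high - f_low
= 51 kHz - 16 kHz = 35 kHz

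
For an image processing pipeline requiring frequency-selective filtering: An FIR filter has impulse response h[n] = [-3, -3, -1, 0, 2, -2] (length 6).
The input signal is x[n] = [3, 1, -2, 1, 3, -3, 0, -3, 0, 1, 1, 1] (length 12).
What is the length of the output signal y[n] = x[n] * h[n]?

For linear convolution, the output length is:
len(y) = len(x) + len(h) - 1 = 12 + 6 - 1 = 17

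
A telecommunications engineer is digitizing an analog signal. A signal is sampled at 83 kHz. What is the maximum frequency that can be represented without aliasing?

The maximum frequency that can be represented without aliasing
is the Nyquist frequency: f_max = f_s / 2 = 83 kHz / 2 = 83/2 kHz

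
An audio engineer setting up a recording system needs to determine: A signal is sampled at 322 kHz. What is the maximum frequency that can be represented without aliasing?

The maximum frequency that can be represented without aliasing
is the Nyquist frequency: f_max = f_s / 2 = 322 kHz / 2 = 161 kHz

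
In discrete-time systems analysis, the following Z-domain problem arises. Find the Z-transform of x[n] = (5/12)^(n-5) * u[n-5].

Time-shifting property: if X(z) = Z{x[n]}, then Z{x[n-d]} = z^(-d) * X(z)
X(z) = z/(z - 5/12) for x[n] = (5/12)^n * u[n]
Z{x[n-5]} = z^(-5) * z/(z - 5/12) = z^(-4)/(z - 5/12)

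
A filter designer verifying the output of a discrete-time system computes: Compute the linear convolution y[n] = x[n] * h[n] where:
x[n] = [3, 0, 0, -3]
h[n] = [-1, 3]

y[n] = sum_k x[k]*h[n-k]. Output length = len(x) + len(h) - 1 = 4 + 2 - 1 = 5.
y[0] = 3*-1 = -3
y[1] = 0*-1 + 3*3 = 9
y[2] = 0*-1 + 0*3 = 0
y[3] = -3*-1 + 0*3 = 3
y[4] = -3*3 = -9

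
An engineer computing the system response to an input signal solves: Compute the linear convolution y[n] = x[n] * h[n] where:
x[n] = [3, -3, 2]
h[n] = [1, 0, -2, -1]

y[n] = sum_k x[k]*h[n-k]. Output length = len(x) + len(h) - 1 = 3 + 4 - 1 = 6.
y[0] = 3*1 = 3
y[1] = -3*1 + 3*0 = -3
y[2] = 2*1 + -3*0 + 3*-2 = -4
y[3] = 2*0 + -3*-2 + 3*-1 = 3
y[4] = 2*-2 + -3*-1 = -1
y[5] = 2*-1 = -2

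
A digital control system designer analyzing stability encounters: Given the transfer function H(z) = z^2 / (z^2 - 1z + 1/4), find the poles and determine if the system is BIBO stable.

Poles are roots of the denominator: z^2 - 1z + 1/4 = 0.
Quadratic formula: z = [-(-1) +/- sqrt((-1)^2 - 4*(1/4))] / 2
Discriminant = 1 - 1 = 0; sqrt = 0.
z = (1 +/- 0) / 2 = 1/2 (repeated root).
|p1| = 1/2, |p2| = 1/2.
For BIBO stability, all poles must lie inside the unit circle (|p| < 1).
System is STABLE since both |p| < 1.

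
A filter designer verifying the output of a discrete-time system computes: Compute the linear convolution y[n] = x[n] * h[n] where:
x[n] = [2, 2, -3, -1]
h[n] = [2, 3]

y[n] = sum_k x[k]*h[n-k]. Output length = len(x) + len(h) - 1 = 4 + 2 - 1 = 5.
y[0] = 2*2 = 4
y[1] = 2*2 + 2*3 = 10
y[2] = -3*2 + 2*3 = 0
y[3] = -1*2 + -3*3 = -11
y[4] = -1*3 = -3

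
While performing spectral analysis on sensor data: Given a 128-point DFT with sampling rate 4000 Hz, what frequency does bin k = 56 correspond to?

The frequency of DFT bin k is: f_k = k * f_s / N
f_56 = 56 * 4000 / 128 = 1750 Hz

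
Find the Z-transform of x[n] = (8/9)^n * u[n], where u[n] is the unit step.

The Z-transform of a^n * u[n] is z/(z-a) for |z| > |a|.
Here a = 8/9, so X(z) = z/(z - (8/9)) = 9z/(9z - 8)
ROC: |z| > 8/9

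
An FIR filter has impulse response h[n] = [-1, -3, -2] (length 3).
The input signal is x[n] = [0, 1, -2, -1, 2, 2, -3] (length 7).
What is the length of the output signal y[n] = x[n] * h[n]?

For linear convolution, the output length is:
len(y) = len(x) + len(h) - 1 = 7 + 3 - 1 = 9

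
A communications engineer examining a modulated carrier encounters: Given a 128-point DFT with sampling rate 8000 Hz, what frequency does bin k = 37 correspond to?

The frequency of DFT bin k is: f_k = k * f_s / N
f_37 = 37 * 8000 / 128 = 4625/2 Hz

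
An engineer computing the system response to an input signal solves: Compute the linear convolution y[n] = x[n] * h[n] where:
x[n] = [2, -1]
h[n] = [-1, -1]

y[n] = sum_k x[k]*h[n-k]. Output length = len(x) + len(h) - 1 = 2 + 2 - 1 = 3.
y[0] = 2*-1 = -2
y[1] = -1*-1 + 2*-1 = -1
y[2] = -1*-1 = 1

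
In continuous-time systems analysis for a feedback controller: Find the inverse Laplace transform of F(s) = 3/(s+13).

Standard pair: k/(s+a) <-> k*e^(-at)*u(t)
With k=3, a=13: f(t) = 3*e^(-13t)*u(t)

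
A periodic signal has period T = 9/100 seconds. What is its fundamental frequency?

The fundamental frequency is the reciprocal of the period.
f = 1/T = 1/(9/100) = 100/9 Hz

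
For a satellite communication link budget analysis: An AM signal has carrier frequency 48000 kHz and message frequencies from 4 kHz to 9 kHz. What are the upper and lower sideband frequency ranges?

Upper sideband (USB) = fc + [fm_low, fm_high] = 48000 + [4, 9] = [48004, 48009] kHz
Lower sideband (LSB) = fc - [fm_high, fm_low] = 48000 - [9, 4] = [47991, 47996] kHz
Total occupied spectrum: 47991 kHz to 48009 kHz (plus carrier at 48000 kHz)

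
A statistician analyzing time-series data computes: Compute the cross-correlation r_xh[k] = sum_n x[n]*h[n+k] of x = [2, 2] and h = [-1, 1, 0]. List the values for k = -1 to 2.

Both sequences indexed from 0 and zero outside their support.
Lags with overlap: k = -1 to 2.
  r_xh[-1] = x[1]*h[0] = -2
  r_xh[0] = x[0]*h[0] + x[1]*h[1] = 0
  r_xh[1] = x[0]*h[1] + x[1]*h[2] = 2
  r_xh[2] = x[0]*h[2] = 0
r_xh = [-2, 0, 2, 0] (for k = -1, ..., 2)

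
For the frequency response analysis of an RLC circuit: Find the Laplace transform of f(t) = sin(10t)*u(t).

Standard pair: sin(wt)*u(t) <-> w/(s^2+w^2)
With w = 10: L{sin(10t)*u(t)} = 10/(s^2+100)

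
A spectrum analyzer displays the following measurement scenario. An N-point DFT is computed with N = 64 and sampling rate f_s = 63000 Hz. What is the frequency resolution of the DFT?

DFT frequency resolution = f_s / N
= 63000 / 64 = 7875/8 Hz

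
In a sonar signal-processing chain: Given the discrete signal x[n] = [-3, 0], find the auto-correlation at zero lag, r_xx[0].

The auto-correlation at zero lag r_xx[0] equals the signal energy.
r_xx[0] = sum of x[n]^2 = (-3)^2 + 0^2
= 9 + 0 = 9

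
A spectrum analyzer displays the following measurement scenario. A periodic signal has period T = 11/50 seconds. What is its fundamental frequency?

The fundamental frequency is the reciprocal of the period.
f = 1/T = 1/(11/50) = 50/11 Hz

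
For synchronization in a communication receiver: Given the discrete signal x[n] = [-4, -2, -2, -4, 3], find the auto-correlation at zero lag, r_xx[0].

The auto-correlation at zero lag r_xx[0] equals the signal energy.
r_xx[0] = sum of x[n]^2 = (-4)^2 + (-2)^2 + (-2)^2 + (-4)^2 + 3^2
= 16 + 4 + 4 + 16 + 9 = 49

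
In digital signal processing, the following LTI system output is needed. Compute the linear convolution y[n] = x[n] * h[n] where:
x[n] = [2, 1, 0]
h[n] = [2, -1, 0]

y[n] = sum_k x[k]*h[n-k]. Output length = len(x) + len(h) - 1 = 3 + 3 - 1 = 5.
y[0] = 2*2 = 4
y[1] = 1*2 + 2*-1 = 0
y[2] = 0*2 + 1*-1 + 2*0 = -1
y[3] = 0*-1 + 1*0 = 0
y[4] = 0*0 = 0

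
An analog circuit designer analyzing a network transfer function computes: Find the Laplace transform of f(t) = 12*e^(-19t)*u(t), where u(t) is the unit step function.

Standard Laplace transform pair:
e^(-at)*u(t) <-> 1/(s+a)
With a = 19: L{12*e^(-19t)*u(t)} = 12/(s+19), ROC: Re(s) > -19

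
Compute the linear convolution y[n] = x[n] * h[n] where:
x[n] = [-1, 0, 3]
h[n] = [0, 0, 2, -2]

y[n] = sum_k x[k]*h[n-k]. Output length = len(x) + len(h) - 1 = 3 + 4 - 1 = 6.
y[0] = -1*0 = 0
y[1] = 0*0 + -1*0 = 0
y[2] = 3*0 + 0*0 + -1*2 = -2
y[3] = 3*0 + 0*2 + -1*-2 = 2
y[4] = 3*2 + 0*-2 = 6
y[5] = 3*-2 = -6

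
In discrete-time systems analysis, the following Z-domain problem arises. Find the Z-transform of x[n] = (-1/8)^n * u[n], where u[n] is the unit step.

The Z-transform of a^n * u[n] is z/(z-a) for |z| > |a|.
Here a = -1/8, so X(z) = z/(z - (-1/8)) = 8z/(8z + 1)
ROC: |z| > 1/8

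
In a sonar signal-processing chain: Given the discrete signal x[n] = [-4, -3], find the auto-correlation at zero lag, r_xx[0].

The auto-correlation at zero lag r_xx[0] equals the signal energy.
r_xx[0] = sum of x[n]^2 = (-4)^2 + (-3)^2
= 16 + 9 = 25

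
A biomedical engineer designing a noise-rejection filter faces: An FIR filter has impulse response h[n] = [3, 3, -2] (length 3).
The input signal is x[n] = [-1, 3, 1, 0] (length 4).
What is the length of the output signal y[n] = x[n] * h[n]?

For linear convolution, the output length is:
len(y) = len(x) + len(h) - 1 = 4 + 3 - 1 = 6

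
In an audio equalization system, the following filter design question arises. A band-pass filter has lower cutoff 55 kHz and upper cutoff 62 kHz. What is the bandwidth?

Bandwidth = f_high - f_low
= 62 kHz - 55 kHz = 7 kHz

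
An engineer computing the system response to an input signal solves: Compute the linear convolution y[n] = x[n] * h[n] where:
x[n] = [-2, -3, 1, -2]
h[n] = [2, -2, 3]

y[n] = sum_k x[k]*h[n-k]. Output length = len(x) + len(h) - 1 = 4 + 3 - 1 = 6.
y[0] = -2*2 = -4
y[1] = -3*2 + -2*-2 = -2
y[2] = 1*2 + -3*-2 + -2*3 = 2
y[3] = -2*2 + 1*-2 + -3*3 = -15
y[4] = -2*-2 + 1*3 = 7
y[5] = -2*3 = -6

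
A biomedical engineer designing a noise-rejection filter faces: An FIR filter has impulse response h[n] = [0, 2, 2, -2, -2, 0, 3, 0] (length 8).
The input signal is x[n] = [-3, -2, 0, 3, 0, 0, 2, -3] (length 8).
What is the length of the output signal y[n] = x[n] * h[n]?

For linear convolution, the output length is:
len(y) = len(x) + len(h) - 1 = 8 + 8 - 1 = 15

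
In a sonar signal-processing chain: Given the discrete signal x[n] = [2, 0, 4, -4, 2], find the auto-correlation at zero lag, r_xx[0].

The auto-correlation at zero lag r_xx[0] equals the signal energy.
r_xx[0] = sum of x[n]^2 = 2^2 + 0^2 + 4^2 + (-4)^2 + 2^2
= 4 + 0 + 16 + 16 + 4 = 40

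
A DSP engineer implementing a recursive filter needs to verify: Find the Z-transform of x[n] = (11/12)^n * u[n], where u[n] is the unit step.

The Z-transform of a^n * u[n] is z/(z-a) for |z| > |a|.
Here a = 11/12, so X(z) = z/(z - (11/12)) = 12z/(12z - 11)
ROC: |z| > 11/12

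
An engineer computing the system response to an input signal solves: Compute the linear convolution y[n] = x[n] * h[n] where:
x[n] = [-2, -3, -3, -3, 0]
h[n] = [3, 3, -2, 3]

y[n] = sum_k x[k]*h[n-k]. Output length = len(x) + len(h) - 1 = 5 + 4 - 1 = 8.
y[0] = -2*3 = -6
y[1] = -3*3 + -2*3 = -15
y[2] = -3*3 + -3*3 + -2*-2 = -14
y[3] = -3*3 + -3*3 + -3*-2 + -2*3 = -18
y[4] = 0*3 + -3*3 + -3*-2 + -3*3 = -12
y[5] = 0*3 + -3*-2 + -3*3 = -3
y[6] = 0*-2 + -3*3 = -9
y[7] = 0*3 = 0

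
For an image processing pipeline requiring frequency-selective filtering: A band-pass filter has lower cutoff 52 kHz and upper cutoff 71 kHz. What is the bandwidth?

Bandwidth = f_high - f_low
= 71 kHz - 52 kHz = 19 kHz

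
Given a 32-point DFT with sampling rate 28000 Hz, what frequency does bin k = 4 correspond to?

The frequency of DFT bin k is: f_k = k * f_s / N
f_4 = 4 * 28000 / 32 = 3500 Hz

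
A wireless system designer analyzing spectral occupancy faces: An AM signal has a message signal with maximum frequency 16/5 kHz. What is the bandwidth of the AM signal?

In AM (double-sideband), the bandwidth is twice the message frequency.
BW = 2 * f_m = 2 * 16/5 kHz = 32/5 kHz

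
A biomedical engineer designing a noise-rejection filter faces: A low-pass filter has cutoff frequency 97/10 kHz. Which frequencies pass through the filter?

A low-pass filter passes all frequencies below the cutoff frequency 97/10 kHz and attenuates higher frequencies.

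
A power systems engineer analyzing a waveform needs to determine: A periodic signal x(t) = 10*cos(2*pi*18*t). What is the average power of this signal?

Average power of A*cos(wt) is A^2/2.
P = 10^2 / 2 = 100/2 = 50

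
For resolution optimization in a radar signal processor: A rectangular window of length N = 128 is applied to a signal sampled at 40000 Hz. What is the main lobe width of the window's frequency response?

For a rectangular window of length N,
the main lobe width in frequency is 2*f_s/N.
= 2*40000/128 = 625 Hz
This determines the minimum frequency separation for resolving two sinusoids.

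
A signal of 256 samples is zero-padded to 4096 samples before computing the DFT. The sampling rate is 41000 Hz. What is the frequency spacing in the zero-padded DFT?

Original DFT: N = 256, resolution = f_s/N = 41000/256 = 5125/32 Hz
Zero-padded DFT: N = 4096, resolution = f_s/N = 41000/4096 = 5125/512 Hz
Zero-padding interpolates the spectrum (finer frequency grid)
but does NOT improve the true spectral resolution (ability to resolve close frequencies).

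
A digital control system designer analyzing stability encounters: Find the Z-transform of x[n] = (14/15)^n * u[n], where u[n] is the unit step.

The Z-transform of a^n * u[n] is z/(z-a) for |z| > |a|.
Here a = 14/15, so X(z) = z/(z - (14/15)) = 15z/(15z - 14)
ROC: |z| > 14/15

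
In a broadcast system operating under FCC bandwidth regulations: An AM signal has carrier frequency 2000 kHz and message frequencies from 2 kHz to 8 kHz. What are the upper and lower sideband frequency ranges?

Upper sideband (USB) = fc + [fm_low, fm_high] = 2000 + [2, 8] = [2002, 2008] kHz
Lower sideband (LSB) = fc - [fm_high, fm_low] = 2000 - [8, 2] = [1992, 1998] kHz
Total occupied spectrum: 1992 kHz to 2008 kHz (plus carrier at 2000 kHz)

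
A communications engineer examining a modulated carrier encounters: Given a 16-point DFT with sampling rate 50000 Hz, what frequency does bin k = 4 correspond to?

The frequency of DFT bin k is: f_k = k * f_s / N
f_4 = 4 * 50000 / 16 = 12500 Hz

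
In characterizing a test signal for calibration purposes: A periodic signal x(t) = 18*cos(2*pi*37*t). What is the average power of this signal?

Average power of A*cos(wt) is A^2/2.
P = 18^2 / 2 = 324/2 = 162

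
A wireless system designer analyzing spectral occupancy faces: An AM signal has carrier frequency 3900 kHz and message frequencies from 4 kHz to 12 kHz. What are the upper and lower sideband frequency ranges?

Upper sideband (USB) = fc + [fm_low, fm_high] = 3900 + [4, 12] = [3904, 3912] kHz
Lower sideband (LSB) = fc - [fm_high, fm_low] = 3900 - [12, 4] = [3888, 3896] kHz
Total occupied spectrum: 3888 kHz to 3912 kHz (plus carrier at 3900 kHz)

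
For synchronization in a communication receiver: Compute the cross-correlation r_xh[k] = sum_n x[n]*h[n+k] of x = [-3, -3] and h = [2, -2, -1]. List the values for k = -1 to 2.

Both sequences indexed from 0 and zero outside their support.
Lags with overlap: k = -1 to 2.
  r_xh[-1] = x[1]*h[0] = -6
  r_xh[0] = x[0]*h[0] + x[1]*h[1] = 0
  r_xh[1] = x[0]*h[1] + x[1]*h[2] = 9
  r_xh[2] = x[0]*h[2] = 3
r_xh = [-6, 0, 9, 3] (for k = -1, ..., 2)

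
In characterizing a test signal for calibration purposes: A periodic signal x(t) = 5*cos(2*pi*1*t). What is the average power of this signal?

Average power of A*cos(wt) is A^2/2.
P = 5^2 / 2 = 25/2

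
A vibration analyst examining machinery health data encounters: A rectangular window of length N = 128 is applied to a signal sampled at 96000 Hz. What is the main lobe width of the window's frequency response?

For a rectangular window of length N,
the main lobe width in frequency is 2*f_s/N.
= 2*96000/128 = 1500 Hz
This determines the minimum frequency separation for resolving two sinusoids.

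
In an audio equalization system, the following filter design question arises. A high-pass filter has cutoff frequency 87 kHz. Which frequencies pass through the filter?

A high-pass filter passes all frequencies above the cutoff frequency 87 kHz and attenuates lower frequencies.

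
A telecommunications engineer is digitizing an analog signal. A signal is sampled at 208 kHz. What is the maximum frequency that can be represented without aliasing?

The maximum frequency that can be represented without aliasing
is the Nyquist frequency: f_max = f_s / 2 = 208 kHz / 2 = 104 kHz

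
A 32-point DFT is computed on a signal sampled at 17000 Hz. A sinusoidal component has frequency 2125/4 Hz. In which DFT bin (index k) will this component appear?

DFT frequency resolution = f_s/N = 17000/32 = 2125/4 Hz
Bin index k = f_signal / resolution = 2125/4 / 2125/4 = 1
The signal frequency 2125/4 Hz falls in DFT bin k = 1.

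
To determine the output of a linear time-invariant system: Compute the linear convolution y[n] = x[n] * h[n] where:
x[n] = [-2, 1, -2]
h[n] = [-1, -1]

y[n] = sum_k x[k]*h[n-k]. Output length = len(x) + len(h) - 1 = 3 + 2 - 1 = 4.
y[0] = -2*-1 = 2
y[1] = 1*-1 + -2*-1 = 1
y[2] = -2*-1 + 1*-1 = 1
y[3] = -2*-1 = 2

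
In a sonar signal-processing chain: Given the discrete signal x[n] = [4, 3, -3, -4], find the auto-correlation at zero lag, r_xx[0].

The auto-correlation at zero lag r_xx[0] equals the signal energy.
r_xx[0] = sum of x[n]^2 = 4^2 + 3^2 + (-3)^2 + (-4)^2
= 16 + 9 + 9 + 16 = 50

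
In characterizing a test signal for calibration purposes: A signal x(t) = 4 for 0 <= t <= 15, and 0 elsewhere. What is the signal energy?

Energy = integral of |x(t)|^2 dt over the signal duration
= 4^2 * 15 = 16 * 15 = 240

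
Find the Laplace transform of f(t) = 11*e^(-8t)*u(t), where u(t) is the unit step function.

Standard Laplace transform pair:
e^(-at)*u(t) <-> 1/(s+a)
With a = 8: L{11*e^(-8t)*u(t)} = 11/(s+8), ROC: Re(s) > -8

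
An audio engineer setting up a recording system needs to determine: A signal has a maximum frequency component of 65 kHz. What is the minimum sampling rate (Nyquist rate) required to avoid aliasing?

By the Nyquist-Shannon sampling theorem,
the minimum sampling rate (Nyquist rate) must be at least 2 * f_max.
Nyquist rate = 2 * 65 kHz = 130 kHz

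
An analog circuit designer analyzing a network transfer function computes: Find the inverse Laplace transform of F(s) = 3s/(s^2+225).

Standard pair: s/(s^2+w^2) <-> cos(wt)*u(t)
With k=3, w=15: f(t) = 3*cos(15t)*u(t)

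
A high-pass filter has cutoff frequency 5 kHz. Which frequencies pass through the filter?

A high-pass filter passes all frequencies above the cutoff frequency 5 kHz and attenuates lower frequencies.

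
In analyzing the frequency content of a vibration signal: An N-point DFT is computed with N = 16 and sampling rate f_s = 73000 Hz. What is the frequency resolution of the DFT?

DFT frequency resolution = f_s / N
= 73000 / 16 = 9125/2 Hz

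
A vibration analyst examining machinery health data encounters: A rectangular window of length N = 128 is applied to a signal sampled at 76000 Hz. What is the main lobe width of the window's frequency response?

For a rectangular window of length N,
the main lobe width in frequency is 2*f_s/N.
= 2*76000/128 = 2375/2 Hz
This determines the minimum frequency separation for resolving two sinusoids.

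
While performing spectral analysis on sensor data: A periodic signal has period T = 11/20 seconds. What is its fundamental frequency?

The fundamental frequency is the reciprocal of the period.
f = 1/T = 1/(11/20) = 20/11 Hz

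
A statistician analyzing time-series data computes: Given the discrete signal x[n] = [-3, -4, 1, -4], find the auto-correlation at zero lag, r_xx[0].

The auto-correlation at zero lag r_xx[0] equals the signal energy.
r_xx[0] = sum of x[n]^2 = (-3)^2 + (-4)^2 + 1^2 + (-4)^2
= 9 + 16 + 1 + 16 = 42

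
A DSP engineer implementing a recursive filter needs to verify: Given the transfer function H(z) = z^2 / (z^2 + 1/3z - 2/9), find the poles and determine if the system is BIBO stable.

Poles are roots of the denominator: z^2 + 1/3z - 2/9 = 0.
Quadratic formula: z = [-(1/3) +/- sqrt((1/3)^2 - 4*(-2/9))] / 2
Discriminant = 1/9 + 8/9 = 1; sqrt = 1.
z = (-1/3 +/- 1) / 2 => z = 1/3 or z = -2/3.
|p1| = 2/3, |p2| = 1/3.
For BIBO stability, all poles must lie inside the unit circle (|p| < 1).
System is STABLE since both |p| < 1.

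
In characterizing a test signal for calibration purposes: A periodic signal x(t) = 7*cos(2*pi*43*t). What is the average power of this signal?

Average power of A*cos(wt) is A^2/2.
P = 7^2 / 2 = 49/2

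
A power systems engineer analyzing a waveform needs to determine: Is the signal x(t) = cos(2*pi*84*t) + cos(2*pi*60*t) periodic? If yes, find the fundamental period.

f1 = 84 Hz, f2 = 60 Hz
Period T1 = 1/84, T2 = 1/60
Ratio T1/T2 = 60/84, which is rational.
The signal is periodic with fundamental period T = 1/GCD(84,60) = 1/12 s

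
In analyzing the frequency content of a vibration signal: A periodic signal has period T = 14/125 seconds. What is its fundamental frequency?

The fundamental frequency is the reciprocal of the period.
f = 1/T = 1/(14/125) = 125/14 Hz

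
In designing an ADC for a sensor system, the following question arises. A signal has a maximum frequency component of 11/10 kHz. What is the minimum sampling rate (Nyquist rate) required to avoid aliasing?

By the Nyquist-Shannon sampling theorem,
the minimum sampling rate (Nyquist rate) must be at least 2 * f_max.
Nyquist rate = 2 * 11/10 kHz = 11/5 kHz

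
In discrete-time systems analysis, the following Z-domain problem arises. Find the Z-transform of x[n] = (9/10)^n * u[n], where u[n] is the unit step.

The Z-transform of a^n * u[n] is z/(z-a) for |z| > |a|.
Here a = 9/10, so X(z) = z/(z - (9/10)) = 10z/(10z - 9)
ROC: |z| > 9/10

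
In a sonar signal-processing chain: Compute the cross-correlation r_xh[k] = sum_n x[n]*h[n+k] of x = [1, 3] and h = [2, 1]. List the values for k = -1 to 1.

Both sequences indexed from 0 and zero outside their support.
Lags with overlap: k = -1 to 1.
  r_xh[-1] = x[1]*h[0] = 6
  r_xh[0] = x[0]*h[0] + x[1]*h[1] = 5
  r_xh[1] = x[0]*h[1] = 1
r_xh = [6, 5, 1] (for k = -1, ..., 1)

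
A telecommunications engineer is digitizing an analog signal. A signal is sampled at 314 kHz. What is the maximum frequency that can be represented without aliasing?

The maximum frequency that can be represented without aliasing
is the Nyquist frequency: f_max = f_s / 2 = 314 kHz / 2 = 157 kHz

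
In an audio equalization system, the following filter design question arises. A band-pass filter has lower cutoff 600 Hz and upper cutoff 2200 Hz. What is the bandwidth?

Bandwidth = f_high - f_low
= 2200 Hz - 600 Hz = 1600 Hz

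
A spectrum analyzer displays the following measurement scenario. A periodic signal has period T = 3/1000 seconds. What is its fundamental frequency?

The fundamental frequency is the reciprocal of the period.
f = 1/T = 1/(3/1000) = 1000/3 Hz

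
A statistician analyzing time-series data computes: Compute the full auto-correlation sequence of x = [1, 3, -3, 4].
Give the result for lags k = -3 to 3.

r_xx[k] = sum_m x[m]*x[m+k], indexed from 0, for k = -3 to 3:
  r_xx[-3] = x[3]*x[0] = 4
  r_xx[-2] = x[2]*x[0] + x[3]*x[1] = 9
  r_xx[-1] = x[1]*x[0] + x[2]*x[1] + x[3]*x[2] = -18
  r_xx[0] = x[0]*x[0] + x[1]*x[1] + x[2]*x[2] + x[3]*x[3] = 35
  r_xx[1] = x[0]*x[1] + x[1]*x[2] + x[2]*x[3] = -18
  r_xx[2] = x[0]*x[2] + x[1]*x[3] = 9
  r_xx[3] = x[0]*x[3] = 4
r_xx = [4, 9, -18, 35, -18, 9, 4]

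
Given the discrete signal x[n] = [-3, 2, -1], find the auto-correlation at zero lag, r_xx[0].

The auto-correlation at zero lag r_xx[0] equals the signal energy.
r_xx[0] = sum of x[n]^2 = (-3)^2 + 2^2 + (-1)^2
= 9 + 4 + 1 = 14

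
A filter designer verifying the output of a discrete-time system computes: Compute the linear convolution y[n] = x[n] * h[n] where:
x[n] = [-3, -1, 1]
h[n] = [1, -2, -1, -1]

y[n] = sum_k x[k]*h[n-k]. Output length = len(x) + len(h) - 1 = 3 + 4 - 1 = 6.
y[0] = -3*1 = -3
y[1] = -1*1 + -3*-2 = 5
y[2] = 1*1 + -1*-2 + -3*-1 = 6
y[3] = 1*-2 + -1*-1 + -3*-1 = 2
y[4] = 1*-1 + -1*-1 = 0
y[5] = 1*-1 = -1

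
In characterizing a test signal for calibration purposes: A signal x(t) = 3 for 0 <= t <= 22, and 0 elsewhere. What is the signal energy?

Energy = integral of |x(t)|^2 dt over the signal duration
= 3^2 * 22 = 9 * 22 = 198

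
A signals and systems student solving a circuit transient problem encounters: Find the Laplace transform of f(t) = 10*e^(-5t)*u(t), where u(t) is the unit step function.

Standard Laplace transform pair:
e^(-at)*u(t) <-> 1/(s+a)
With a = 5: L{10*e^(-5t)*u(t)} = 10/(s+5), ROC: Re(s) > -5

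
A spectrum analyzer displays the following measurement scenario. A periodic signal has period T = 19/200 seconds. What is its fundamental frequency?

The fundamental frequency is the reciprocal of the period.
f = 1/T = 1/(19/200) = 200/19 Hz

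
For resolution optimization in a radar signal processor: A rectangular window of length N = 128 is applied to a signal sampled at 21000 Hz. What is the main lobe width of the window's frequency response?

For a rectangular window of length N,
the main lobe width in frequency is 2*f_s/N.
= 2*21000/128 = 2625/8 Hz
This determines the minimum frequency separation for resolving two sinusoids.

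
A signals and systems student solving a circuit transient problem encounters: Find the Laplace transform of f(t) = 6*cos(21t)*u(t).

Standard pair: cos(wt)*u(t) <-> s/(s^2+w^2)
With w = 21: L{6*cos(21t)*u(t)} = 6s/(s^2+441)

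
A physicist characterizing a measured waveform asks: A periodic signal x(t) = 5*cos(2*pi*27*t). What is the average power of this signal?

Average power of A*cos(wt) is A^2/2.
P = 5^2 / 2 = 25/2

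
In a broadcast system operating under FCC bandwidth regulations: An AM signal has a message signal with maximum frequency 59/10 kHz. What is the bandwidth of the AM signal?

In AM (double-sideband), the bandwidth is twice the message frequency.
BW = 2 * f_m = 2 * 59/10 kHz = 59/5 kHz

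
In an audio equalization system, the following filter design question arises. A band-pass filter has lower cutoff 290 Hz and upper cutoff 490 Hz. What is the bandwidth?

Bandwidth = f_high - f_low
= 490 Hz - 290 Hz = 200 Hz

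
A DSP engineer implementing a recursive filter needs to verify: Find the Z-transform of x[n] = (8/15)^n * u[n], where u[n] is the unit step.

The Z-transform of a^n * u[n] is z/(z-a) for |z| > |a|.
Here a = 8/15, so X(z) = z/(z - (8/15)) = 15z/(15z - 8)
ROC: |z| > 8/15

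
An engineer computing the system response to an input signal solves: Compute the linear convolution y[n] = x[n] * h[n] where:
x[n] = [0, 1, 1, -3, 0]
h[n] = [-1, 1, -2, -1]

y[n] = sum_k x[k]*h[n-k]. Output length = len(x) + len(h) - 1 = 5 + 4 - 1 = 8.
y[0] = 0*-1 = 0
y[1] = 1*-1 + 0*1 = -1
y[2] = 1*-1 + 1*1 + 0*-2 = 0
y[3] = -3*-1 + 1*1 + 1*-2 + 0*-1 = 2
y[4] = 0*-1 + -3*1 + 1*-2 + 1*-1 = -6
y[5] = 0*1 + -3*-2 + 1*-1 = 5
y[6] = 0*-2 + -3*-1 = 3
y[7] = 0*-1 = 0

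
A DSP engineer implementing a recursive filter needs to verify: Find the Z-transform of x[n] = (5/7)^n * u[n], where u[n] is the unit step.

The Z-transform of a^n * u[n] is z/(z-a) for |z| > |a|.
Here a = 5/7, so X(z) = z/(z - (5/7)) = 7z/(7z - 5)
ROC: |z| > 5/7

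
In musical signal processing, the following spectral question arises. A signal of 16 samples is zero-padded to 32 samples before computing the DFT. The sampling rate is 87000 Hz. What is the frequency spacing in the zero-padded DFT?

Original DFT: N = 16, resolution = f_s/N = 87000/16 = 10875/2 Hz
Zero-padded DFT: N = 32, resolution = f_s/N = 87000/32 = 10875/4 Hz
Zero-padding interpolates the spectrum (finer frequency grid)
but does NOT improve the true spectral resolution (ability to resolve close frequencies).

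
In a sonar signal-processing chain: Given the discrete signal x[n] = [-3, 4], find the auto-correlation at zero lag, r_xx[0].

The auto-correlation at zero lag r_xx[0] equals the signal energy.
r_xx[0] = sum of x[n]^2 = (-3)^2 + 4^2
= 9 + 16 = 25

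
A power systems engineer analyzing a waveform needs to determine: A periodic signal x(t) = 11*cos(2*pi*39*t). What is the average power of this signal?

Average power of A*cos(wt) is A^2/2.
P = 11^2 / 2 = 121/2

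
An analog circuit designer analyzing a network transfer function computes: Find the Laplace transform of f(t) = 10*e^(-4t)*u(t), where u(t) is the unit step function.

Standard Laplace transform pair:
e^(-at)*u(t) <-> 1/(s+a)
With a = 4: L{10*e^(-4t)*u(t)} = 10/(s+4), ROC: Re(s) > -4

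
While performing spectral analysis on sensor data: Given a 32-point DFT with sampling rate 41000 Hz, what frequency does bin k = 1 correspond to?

The frequency of DFT bin k is: f_k = k * f_s / N
f_1 = 1 * 41000 / 32 = 5125/4 Hz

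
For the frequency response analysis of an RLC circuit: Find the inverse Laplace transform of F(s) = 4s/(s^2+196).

Standard pair: s/(s^2+w^2) <-> cos(wt)*u(t)
With k=4, w=14: f(t) = 4*cos(14t)*u(t)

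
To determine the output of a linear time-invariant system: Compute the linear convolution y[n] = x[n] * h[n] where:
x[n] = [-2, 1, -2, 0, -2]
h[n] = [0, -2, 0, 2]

y[n] = sum_k x[k]*h[n-k]. Output length = len(x) + len(h) - 1 = 5 + 4 - 1 = 8.
y[0] = -2*0 = 0
y[1] = 1*0 + -2*-2 = 4
y[2] = -2*0 + 1*-2 + -2*0 = -2
y[3] = 0*0 + -2*-2 + 1*0 + -2*2 = 0
y[4] = -2*0 + 0*-2 + -2*0 + 1*2 = 2
y[5] = -2*-2 + 0*0 + -2*2 = 0
y[6] = -2*0 + 0*2 = 0
y[7] = -2*2 = -4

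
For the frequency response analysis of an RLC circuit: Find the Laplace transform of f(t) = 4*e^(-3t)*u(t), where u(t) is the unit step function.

Standard Laplace transform pair:
e^(-at)*u(t) <-> 1/(s+a)
With a = 3: L{4*e^(-3t)*u(t)} = 4/(s+3), ROC: Re(s) > -3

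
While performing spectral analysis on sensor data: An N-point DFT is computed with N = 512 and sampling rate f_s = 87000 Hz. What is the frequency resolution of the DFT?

DFT frequency resolution = f_s / N
= 87000 / 512 = 10875/64 Hz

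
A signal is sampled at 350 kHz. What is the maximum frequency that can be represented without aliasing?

The maximum frequency that can be represented without aliasing
is the Nyquist frequency: f_max = f_s / 2 = 350 kHz / 2 = 175 kHz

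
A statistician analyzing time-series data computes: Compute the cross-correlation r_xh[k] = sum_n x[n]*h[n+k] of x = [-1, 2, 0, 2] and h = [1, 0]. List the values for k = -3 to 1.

Both sequences indexed from 0 and zero outside their support.
Lags with overlap: k = -3 to 1.
  r_xh[-3] = x[3]*h[0] = 2
  r_xh[-2] = x[2]*h[0] + x[3]*h[1] = 0
  r_xh[-1] = x[1]*h[0] + x[2]*h[1] = 2
  r_xh[0] = x[0]*h[0] + x[1]*h[1] = -1
  r_xh[1] = x[0]*h[1] = 0
r_xh = [2, 0, 2, -1, 0] (for k = -3, ..., 1)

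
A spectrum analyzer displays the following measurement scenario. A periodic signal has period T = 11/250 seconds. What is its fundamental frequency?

The fundamental frequency is the reciprocal of the period.
f = 1/T = 1/(11/250) = 250/11 Hz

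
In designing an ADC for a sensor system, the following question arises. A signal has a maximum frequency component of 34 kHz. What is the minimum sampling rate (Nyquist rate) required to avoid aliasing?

By the Nyquist-Shannon sampling theorem,
the minimum sampling rate (Nyquist rate) must be at least 2 * f_max.
Nyquist rate = 2 * 34 kHz = 68 kHz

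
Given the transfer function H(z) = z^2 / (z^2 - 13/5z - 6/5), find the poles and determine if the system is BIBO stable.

Poles are roots of the denominator: z^2 - 13/5z - 6/5 = 0.
Quadratic formula: z = [-(-13/5) +/- sqrt((-13/5)^2 - 4*(-6/5))] / 2
Discriminant = 169/25 + 24/5 = 289/25; sqrt = 17/5.
z = (13/5 +/- 17/5) / 2 => z = 3 or z = -2/5.
|p1| = 3, |p2| = 2/5.
For BIBO stability, all poles must lie inside the unit circle (|p| < 1).
System is UNSTABLE since at least one |p| >= 1.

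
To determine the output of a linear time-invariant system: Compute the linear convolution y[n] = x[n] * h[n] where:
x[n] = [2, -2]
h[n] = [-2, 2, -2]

y[n] = sum_k x[k]*h[n-k]. Output length = len(x) + len(h) - 1 = 2 + 3 - 1 = 4.
y[0] = 2*-2 = -4
y[1] = -2*-2 + 2*2 = 8
y[2] = -2*2 + 2*-2 = -8
y[3] = -2*-2 = 4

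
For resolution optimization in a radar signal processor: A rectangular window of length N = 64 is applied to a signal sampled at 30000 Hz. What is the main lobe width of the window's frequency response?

For a rectangular window of length N,
the main lobe width in frequency is 2*f_s/N.
= 2*30000/64 = 1875/2 Hz
This determines the minimum frequency separation for resolving two sinusoids.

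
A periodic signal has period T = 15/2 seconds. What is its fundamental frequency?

The fundamental frequency is the reciprocal of the period.
f = 1/T = 1/(15/2) = 2/15 Hz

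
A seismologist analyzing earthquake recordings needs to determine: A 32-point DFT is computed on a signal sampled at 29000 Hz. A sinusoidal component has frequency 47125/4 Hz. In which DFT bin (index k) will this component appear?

DFT frequency resolution = f_s/N = 29000/32 = 3625/4 Hz
Bin index k = f_signal / resolution = 47125/4 / 3625/4 = 13
The signal frequency 47125/4 Hz falls in DFT bin k = 13.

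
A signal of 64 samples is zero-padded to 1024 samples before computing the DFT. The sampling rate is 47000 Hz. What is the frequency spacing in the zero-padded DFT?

Original DFT: N = 64, resolution = f_s/N = 47000/64 = 5875/8 Hz
Zero-padded DFT: N = 1024, resolution = f_s/N = 47000/1024 = 5875/128 Hz
Zero-padding interpolates the spectrum (finer frequency grid)
but does NOT improve the true spectral resolution (ability to resolve close frequencies).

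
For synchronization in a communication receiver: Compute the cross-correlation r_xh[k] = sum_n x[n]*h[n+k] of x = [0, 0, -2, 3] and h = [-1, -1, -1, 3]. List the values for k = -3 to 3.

Both sequences indexed from 0 and zero outside their support.
Lags with overlap: k = -3 to 3.
  r_xh[-3] = x[3]*h[0] = -3
  r_xh[-2] = x[2]*h[0] + x[3]*h[1] = -1
  r_xh[-1] = x[1]*h[0] + x[2]*h[1] + x[3]*h[2] = -1
  r_xh[0] = x[0]*h[0] + x[1]*h[1] + x[2]*h[2] + x[3]*h[3] = 11
  r_xh[1] = x[0]*h[1] + x[1]*h[2] + x[2]*h[3] = -6
  r_xh[2] = x[0]*h[2] + x[1]*h[3] = 0
  r_xh[3] = x[0]*h[3] = 0
r_xh = [-3, -1, -1, 11, -6, 0, 0] (for k = -3, ..., 3)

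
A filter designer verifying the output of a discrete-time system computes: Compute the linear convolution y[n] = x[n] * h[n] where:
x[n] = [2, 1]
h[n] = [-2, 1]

y[n] = sum_k x[k]*h[n-k]. Output length = len(x) + len(h) - 1 = 2 + 2 - 1 = 3.
y[0] = 2*-2 = -4
y[1] = 1*-2 + 2*1 = 0
y[2] = 1*1 = 1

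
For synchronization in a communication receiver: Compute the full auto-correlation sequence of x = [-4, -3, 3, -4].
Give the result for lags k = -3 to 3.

r_xx[k] = sum_m x[m]*x[m+k], indexed from 0, for k = -3 to 3:
  r_xx[-3] = x[3]*x[0] = 16
  r_xx[-2] = x[2]*x[0] + x[3]*x[1] = 0
  r_xx[-1] = x[1]*x[0] + x[2]*x[1] + x[3]*x[2] = -9
  r_xx[0] = x[0]*x[0] + x[1]*x[1] + x[2]*x[2] + x[3]*x[3] = 50
  r_xx[1] = x[0]*x[1] + x[1]*x[2] + x[2]*x[3] = -9
  r_xx[2] = x[0]*x[2] + x[1]*x[3] = 0
  r_xx[3] = x[0]*x[3] = 16
r_xx = [16, 0, -9, 50, -9, 0, 16]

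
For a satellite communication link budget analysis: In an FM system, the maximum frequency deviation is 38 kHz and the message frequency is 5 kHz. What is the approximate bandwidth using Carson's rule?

Carson's rule: BW = 2*(delta_f + f_m)
= 2*(38 + 5) kHz = 86 kHz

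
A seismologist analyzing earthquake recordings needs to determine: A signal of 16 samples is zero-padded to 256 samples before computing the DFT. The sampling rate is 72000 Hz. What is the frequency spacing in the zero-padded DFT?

Original DFT: N = 16, resolution = f_s/N = 72000/16 = 4500 Hz
Zero-padded DFT: N = 256, resolution = f_s/N = 72000/256 = 1125/4 Hz
Zero-padding interpolates the spectrum (finer frequency grid)
but does NOT improve the true spectral resolution (ability to resolve close frequencies).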